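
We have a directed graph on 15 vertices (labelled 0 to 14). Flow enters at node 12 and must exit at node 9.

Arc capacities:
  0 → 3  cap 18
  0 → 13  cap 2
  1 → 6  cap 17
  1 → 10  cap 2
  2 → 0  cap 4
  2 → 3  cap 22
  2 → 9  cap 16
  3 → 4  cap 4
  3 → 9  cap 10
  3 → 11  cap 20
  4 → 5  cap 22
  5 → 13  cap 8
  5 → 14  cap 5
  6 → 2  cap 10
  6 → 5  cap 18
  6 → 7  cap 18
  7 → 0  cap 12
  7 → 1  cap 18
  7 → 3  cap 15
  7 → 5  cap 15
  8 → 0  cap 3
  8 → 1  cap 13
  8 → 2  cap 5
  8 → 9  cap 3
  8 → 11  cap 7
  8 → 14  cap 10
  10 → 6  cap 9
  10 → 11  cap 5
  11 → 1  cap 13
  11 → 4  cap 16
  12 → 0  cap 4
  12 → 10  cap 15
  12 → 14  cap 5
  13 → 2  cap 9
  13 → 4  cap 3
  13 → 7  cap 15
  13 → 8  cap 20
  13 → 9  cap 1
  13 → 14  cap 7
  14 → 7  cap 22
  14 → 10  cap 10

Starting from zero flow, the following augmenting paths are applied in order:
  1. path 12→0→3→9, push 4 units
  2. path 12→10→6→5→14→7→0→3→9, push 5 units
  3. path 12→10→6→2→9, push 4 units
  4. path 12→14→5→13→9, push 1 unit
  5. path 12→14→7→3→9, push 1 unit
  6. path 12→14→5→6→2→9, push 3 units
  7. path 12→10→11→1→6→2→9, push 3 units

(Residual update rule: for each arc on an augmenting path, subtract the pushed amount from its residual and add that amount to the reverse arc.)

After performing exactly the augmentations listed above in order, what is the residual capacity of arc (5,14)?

after path 1 (12→0→3→9, push 4): res(5,14)=5
after path 2 (12→10→6→5→14→7→0→3→9, push 5): res(5,14)=0
after path 3 (12→10→6→2→9, push 4): res(5,14)=0
after path 4 (12→14→5→13→9, push 1): res(5,14)=1
after path 5 (12→14→7→3→9, push 1): res(5,14)=1
after path 6 (12→14→5→6→2→9, push 3): res(5,14)=4
after path 7 (12→10→11→1→6→2→9, push 3): res(5,14)=4

Residual capacity of (5,14): 4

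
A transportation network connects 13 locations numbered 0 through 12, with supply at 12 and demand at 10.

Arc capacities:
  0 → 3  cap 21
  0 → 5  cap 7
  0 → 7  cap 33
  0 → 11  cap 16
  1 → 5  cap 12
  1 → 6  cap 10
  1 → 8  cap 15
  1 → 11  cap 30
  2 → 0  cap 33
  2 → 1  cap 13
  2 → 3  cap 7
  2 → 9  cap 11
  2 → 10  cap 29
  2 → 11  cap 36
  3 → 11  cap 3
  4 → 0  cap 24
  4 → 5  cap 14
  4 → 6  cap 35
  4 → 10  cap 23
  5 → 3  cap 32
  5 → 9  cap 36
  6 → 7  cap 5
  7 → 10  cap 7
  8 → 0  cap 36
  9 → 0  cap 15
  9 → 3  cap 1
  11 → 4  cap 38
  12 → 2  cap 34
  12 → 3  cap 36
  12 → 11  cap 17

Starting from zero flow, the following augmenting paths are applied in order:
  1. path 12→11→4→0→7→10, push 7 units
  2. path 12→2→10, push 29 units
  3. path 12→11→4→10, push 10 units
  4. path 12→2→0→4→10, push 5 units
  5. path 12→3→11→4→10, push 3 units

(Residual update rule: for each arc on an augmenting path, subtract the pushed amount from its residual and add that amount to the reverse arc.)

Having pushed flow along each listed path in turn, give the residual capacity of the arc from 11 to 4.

after path 1 (12→11→4→0→7→10, push 7): res(11,4)=31
after path 2 (12→2→10, push 29): res(11,4)=31
after path 3 (12→11→4→10, push 10): res(11,4)=21
after path 4 (12→2→0→4→10, push 5): res(11,4)=21
after path 5 (12→3→11→4→10, push 3): res(11,4)=18

Residual capacity of (11,4): 18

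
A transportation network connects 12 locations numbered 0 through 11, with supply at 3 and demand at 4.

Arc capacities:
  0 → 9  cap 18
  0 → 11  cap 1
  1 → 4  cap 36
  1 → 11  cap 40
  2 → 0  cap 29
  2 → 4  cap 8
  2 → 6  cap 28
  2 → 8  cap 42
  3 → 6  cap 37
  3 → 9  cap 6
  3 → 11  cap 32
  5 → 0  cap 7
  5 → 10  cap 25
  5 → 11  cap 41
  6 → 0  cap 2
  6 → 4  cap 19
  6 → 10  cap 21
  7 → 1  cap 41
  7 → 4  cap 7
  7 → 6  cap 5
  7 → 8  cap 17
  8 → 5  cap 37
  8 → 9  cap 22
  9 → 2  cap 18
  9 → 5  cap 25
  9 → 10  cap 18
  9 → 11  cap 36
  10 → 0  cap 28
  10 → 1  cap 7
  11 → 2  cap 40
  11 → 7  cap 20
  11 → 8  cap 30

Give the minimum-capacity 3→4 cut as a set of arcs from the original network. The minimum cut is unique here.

Min-cut arcs: {(2,4), (6,4), (10,1), (11,7)} (total capacity 54)

augment #1: 3→6→4 push 19
augment #2: 3→9→2→4 push 6
augment #3: 3→11→2→4 push 2
augment #4: 3→11→7→4 push 7
augment #5: 3→6→10→1→4 push 7
augment #6: 3→11→7→1→4 push 13
max flow = 54; residual-reachable set from 3 gives S-side
cut edges (S→T): {(2,4), (6,4), (10,1), (11,7)} total cap 54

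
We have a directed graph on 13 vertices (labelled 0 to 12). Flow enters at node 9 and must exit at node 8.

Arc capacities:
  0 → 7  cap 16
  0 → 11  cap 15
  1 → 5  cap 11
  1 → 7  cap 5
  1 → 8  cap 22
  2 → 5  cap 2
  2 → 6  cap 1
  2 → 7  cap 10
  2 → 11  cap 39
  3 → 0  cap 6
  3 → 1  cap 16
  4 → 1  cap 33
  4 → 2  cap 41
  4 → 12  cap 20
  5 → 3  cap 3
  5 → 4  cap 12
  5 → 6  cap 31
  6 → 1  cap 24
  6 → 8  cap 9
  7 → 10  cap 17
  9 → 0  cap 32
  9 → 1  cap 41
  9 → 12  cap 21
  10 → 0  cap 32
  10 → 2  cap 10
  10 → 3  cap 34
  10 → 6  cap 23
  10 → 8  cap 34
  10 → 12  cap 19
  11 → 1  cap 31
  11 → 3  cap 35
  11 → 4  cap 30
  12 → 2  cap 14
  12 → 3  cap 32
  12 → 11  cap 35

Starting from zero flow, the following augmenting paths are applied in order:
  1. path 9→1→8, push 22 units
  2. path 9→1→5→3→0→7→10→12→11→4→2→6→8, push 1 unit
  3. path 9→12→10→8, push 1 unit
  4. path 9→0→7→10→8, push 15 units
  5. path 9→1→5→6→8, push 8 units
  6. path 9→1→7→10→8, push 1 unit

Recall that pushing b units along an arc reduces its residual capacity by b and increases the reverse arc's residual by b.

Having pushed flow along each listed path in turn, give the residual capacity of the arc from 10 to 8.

Residual capacity of (10,8): 17

after path 1 (9→1→8, push 22): res(10,8)=34
after path 2 (9→1→5→3→0→7→10→12→11→4→2→6→8, push 1): res(10,8)=34
after path 3 (9→12→10→8, push 1): res(10,8)=33
after path 4 (9→0→7→10→8, push 15): res(10,8)=18
after path 5 (9→1→5→6→8, push 8): res(10,8)=18
after path 6 (9→1→7→10→8, push 1): res(10,8)=17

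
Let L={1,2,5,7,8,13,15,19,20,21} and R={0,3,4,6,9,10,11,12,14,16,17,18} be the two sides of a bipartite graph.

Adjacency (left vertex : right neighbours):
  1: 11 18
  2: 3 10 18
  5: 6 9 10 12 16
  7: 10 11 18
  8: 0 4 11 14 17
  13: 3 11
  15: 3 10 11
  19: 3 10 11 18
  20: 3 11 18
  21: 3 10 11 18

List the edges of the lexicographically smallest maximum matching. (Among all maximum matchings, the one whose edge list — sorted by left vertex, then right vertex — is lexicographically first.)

|M| = 6 (so the lex-smallest maximum matching has 6 edges)
process left vertices in ascending order; for each, take the smallest-labelled available neighbour that still permits 6 edges overall, or leave it unmatched if none does
lex-smallest matching: {1-11, 2-3, 5-6, 7-10, 8-0, 19-18}

Lex-smallest maximum matching: {(1,11), (2,3), (5,6), (7,10), (8,0), (19,18)}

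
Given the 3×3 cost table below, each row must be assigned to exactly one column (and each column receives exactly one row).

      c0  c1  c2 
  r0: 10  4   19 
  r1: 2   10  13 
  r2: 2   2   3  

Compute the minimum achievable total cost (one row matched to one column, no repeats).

optimal assignment: row0→col1 (cost 4), row1→col0 (cost 2), row2→col2 (cost 3)
total = 4 + 2 + 3 = 9

Minimum assignment cost: 9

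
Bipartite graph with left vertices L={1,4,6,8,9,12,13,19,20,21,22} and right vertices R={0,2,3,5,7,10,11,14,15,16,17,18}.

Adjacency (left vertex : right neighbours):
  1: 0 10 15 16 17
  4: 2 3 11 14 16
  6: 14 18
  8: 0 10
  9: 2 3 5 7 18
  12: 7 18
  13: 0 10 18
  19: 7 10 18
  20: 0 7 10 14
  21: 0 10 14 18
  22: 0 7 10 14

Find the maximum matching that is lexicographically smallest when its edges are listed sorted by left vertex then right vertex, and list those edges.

Lex-smallest maximum matching: {(1,15), (4,2), (6,14), (8,0), (9,3), (12,7), (13,10), (19,18)}

|M| = 8 (so the lex-smallest maximum matching has 8 edges)
process left vertices in ascending order; for each, take the smallest-labelled available neighbour that still permits 8 edges overall, or leave it unmatched if none does
lex-smallest matching: {1-15, 4-2, 6-14, 8-0, 9-3, 12-7, 13-10, 19-18}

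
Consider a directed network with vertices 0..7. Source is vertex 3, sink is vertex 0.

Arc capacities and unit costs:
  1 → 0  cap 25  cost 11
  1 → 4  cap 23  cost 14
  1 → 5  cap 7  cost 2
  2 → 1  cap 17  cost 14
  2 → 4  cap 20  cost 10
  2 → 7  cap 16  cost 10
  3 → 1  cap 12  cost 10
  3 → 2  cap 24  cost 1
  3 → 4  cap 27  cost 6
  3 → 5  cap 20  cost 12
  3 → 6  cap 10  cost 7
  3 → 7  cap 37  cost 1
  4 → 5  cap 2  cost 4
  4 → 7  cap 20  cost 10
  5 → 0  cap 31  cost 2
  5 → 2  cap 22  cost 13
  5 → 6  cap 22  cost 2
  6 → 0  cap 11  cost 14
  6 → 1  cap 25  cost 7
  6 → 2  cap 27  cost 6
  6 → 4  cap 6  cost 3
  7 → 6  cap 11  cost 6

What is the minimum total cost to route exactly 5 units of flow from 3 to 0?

Minimum cost for 5 units: 66

shortest-cost path #1: 3→4→5→0 push 2 @ unit cost 12 (adds 24)
shortest-cost path #2: 3→5→0 push 3 @ unit cost 14 (adds 42)
total cost = 66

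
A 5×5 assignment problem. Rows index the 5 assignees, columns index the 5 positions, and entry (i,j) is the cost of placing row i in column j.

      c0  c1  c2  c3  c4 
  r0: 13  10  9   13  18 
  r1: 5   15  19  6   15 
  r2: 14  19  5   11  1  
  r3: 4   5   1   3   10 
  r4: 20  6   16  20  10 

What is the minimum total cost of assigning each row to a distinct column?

optimal assignment: row0→col2 (cost 9), row1→col0 (cost 5), row2→col4 (cost 1), row3→col3 (cost 3), row4→col1 (cost 6)
total = 9 + 5 + 1 + 3 + 6 = 24

Minimum assignment cost: 24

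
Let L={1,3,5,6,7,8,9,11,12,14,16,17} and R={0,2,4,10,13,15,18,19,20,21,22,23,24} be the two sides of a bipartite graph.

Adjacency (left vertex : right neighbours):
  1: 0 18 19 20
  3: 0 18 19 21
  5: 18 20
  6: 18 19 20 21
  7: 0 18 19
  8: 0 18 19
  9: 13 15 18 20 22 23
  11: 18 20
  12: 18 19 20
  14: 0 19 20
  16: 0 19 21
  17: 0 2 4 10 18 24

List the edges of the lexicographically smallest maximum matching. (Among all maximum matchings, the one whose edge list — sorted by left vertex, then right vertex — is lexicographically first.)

Lex-smallest maximum matching: {(1,0), (3,18), (5,20), (6,19), (9,13), (16,21), (17,2)}

|M| = 7 (so the lex-smallest maximum matching has 7 edges)
process left vertices in ascending order; for each, take the smallest-labelled available neighbour that still permits 7 edges overall, or leave it unmatched if none does
lex-smallest matching: {1-0, 3-18, 5-20, 6-19, 9-13, 16-21, 17-2}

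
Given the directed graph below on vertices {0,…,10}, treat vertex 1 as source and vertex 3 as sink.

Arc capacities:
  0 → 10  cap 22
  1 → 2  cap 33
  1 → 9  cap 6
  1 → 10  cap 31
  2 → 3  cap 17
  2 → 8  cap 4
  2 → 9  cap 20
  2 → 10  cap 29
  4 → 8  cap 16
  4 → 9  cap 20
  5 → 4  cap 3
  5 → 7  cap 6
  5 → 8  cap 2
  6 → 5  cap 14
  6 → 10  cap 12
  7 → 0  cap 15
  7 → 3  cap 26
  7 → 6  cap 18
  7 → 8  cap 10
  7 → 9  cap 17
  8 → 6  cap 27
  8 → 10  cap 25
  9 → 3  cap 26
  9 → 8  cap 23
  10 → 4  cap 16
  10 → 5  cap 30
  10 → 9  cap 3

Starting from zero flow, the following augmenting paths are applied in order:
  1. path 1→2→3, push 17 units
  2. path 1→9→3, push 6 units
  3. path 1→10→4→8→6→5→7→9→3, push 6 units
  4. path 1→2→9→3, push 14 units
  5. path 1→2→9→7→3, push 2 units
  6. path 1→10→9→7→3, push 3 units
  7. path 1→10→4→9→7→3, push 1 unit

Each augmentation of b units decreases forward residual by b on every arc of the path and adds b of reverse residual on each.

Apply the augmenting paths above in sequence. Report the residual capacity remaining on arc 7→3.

after path 1 (1→2→3, push 17): res(7,3)=26
after path 2 (1→9→3, push 6): res(7,3)=26
after path 3 (1→10→4→8→6→5→7→9→3, push 6): res(7,3)=26
after path 4 (1→2→9→3, push 14): res(7,3)=26
after path 5 (1→2→9→7→3, push 2): res(7,3)=24
after path 6 (1→10→9→7→3, push 3): res(7,3)=21
after path 7 (1→10→4→9→7→3, push 1): res(7,3)=20

Residual capacity of (7,3): 20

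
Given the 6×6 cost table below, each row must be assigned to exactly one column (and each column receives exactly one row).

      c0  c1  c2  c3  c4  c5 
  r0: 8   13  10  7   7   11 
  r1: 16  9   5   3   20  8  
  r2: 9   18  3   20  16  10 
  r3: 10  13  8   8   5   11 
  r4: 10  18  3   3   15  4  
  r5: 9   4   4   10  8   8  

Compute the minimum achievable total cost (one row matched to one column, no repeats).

Minimum assignment cost: 27

optimal assignment: row0→col0 (cost 8), row1→col3 (cost 3), row2→col2 (cost 3), row3→col4 (cost 5), row4→col5 (cost 4), row5→col1 (cost 4)
total = 8 + 3 + 3 + 5 + 4 + 4 = 27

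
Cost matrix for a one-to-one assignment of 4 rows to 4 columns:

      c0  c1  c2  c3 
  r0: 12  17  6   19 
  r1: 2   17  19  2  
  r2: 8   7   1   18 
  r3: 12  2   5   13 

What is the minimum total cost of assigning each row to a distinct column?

Minimum assignment cost: 17

optimal assignment: row0→col0 (cost 12), row1→col3 (cost 2), row2→col2 (cost 1), row3→col1 (cost 2)
total = 12 + 2 + 1 + 2 = 17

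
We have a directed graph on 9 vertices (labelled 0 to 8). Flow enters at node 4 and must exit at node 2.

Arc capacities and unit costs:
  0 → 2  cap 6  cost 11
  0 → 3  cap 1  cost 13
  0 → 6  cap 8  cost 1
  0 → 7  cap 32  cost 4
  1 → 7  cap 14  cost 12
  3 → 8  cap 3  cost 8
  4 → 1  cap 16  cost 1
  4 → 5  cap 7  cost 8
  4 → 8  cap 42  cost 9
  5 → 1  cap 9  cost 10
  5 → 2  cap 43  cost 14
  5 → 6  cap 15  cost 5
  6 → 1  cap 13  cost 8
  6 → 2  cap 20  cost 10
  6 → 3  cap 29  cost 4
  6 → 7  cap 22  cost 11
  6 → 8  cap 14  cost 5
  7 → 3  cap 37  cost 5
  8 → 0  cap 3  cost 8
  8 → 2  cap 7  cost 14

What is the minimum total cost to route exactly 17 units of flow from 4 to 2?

Minimum cost for 17 units: 399

shortest-cost path #1: 4→5→2 push 7 @ unit cost 22 (adds 154)
shortest-cost path #2: 4→8→2 push 7 @ unit cost 23 (adds 161)
shortest-cost path #3: 4→8→0→2 push 3 @ unit cost 28 (adds 84)
total cost = 399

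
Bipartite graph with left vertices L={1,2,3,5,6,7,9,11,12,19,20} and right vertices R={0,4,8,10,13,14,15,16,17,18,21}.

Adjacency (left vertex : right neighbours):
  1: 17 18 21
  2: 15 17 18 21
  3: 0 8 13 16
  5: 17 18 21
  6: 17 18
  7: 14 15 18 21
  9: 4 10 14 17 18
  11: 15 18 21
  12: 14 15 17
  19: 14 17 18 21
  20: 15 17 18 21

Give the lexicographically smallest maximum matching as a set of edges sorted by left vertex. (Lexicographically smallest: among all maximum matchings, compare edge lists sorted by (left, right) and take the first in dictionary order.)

Lex-smallest maximum matching: {(1,17), (2,15), (3,0), (5,18), (7,14), (9,4), (11,21)}

|M| = 7 (so the lex-smallest maximum matching has 7 edges)
process left vertices in ascending order; for each, take the smallest-labelled available neighbour that still permits 7 edges overall, or leave it unmatched if none does
lex-smallest matching: {1-17, 2-15, 3-0, 5-18, 7-14, 9-4, 11-21}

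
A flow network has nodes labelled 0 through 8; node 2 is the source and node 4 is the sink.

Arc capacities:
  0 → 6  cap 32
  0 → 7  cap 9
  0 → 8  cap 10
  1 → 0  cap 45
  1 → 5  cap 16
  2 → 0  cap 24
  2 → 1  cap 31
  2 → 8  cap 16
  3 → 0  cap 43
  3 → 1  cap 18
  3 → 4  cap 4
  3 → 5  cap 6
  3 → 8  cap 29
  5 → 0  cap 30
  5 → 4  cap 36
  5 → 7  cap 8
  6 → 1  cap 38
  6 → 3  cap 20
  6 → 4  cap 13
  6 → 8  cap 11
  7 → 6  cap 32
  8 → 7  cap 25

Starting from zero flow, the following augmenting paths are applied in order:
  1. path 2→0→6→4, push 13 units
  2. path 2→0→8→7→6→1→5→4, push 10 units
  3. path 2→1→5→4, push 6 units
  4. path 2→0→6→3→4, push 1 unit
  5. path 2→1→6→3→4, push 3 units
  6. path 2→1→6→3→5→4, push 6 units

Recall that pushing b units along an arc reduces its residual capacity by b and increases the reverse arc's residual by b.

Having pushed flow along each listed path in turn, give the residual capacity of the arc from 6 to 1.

after path 1 (2→0→6→4, push 13): res(6,1)=38
after path 2 (2→0→8→7→6→1→5→4, push 10): res(6,1)=28
after path 3 (2→1→5→4, push 6): res(6,1)=28
after path 4 (2→0→6→3→4, push 1): res(6,1)=28
after path 5 (2→1→6→3→4, push 3): res(6,1)=31
after path 6 (2→1→6→3→5→4, push 6): res(6,1)=37

Residual capacity of (6,1): 37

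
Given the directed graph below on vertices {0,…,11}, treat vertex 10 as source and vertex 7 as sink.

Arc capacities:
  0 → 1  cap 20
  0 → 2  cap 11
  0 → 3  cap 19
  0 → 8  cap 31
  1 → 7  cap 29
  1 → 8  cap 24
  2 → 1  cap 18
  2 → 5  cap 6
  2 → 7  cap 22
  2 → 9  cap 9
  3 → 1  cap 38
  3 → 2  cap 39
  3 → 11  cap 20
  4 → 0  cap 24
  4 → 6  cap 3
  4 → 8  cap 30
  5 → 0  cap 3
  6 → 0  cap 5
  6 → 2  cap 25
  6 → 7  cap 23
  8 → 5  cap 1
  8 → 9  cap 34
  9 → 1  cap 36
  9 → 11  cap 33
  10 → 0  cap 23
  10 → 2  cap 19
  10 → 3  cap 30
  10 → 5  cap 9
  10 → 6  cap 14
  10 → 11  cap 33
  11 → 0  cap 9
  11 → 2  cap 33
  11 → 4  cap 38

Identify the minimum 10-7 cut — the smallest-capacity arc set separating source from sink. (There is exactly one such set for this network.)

Min-cut arcs: {(1,7), (2,7), (4,6), (10,6)} (total capacity 68)

augment #1: 10→2→7 push 19
augment #2: 10→6→7 push 14
augment #3: 10→0→1→7 push 20
augment #4: 10→0→2→7 push 3
augment #5: 10→3→1→7 push 9
augment #6: 10→11→4→6→7 push 3
max flow = 68; residual-reachable set from 10 gives S-side
cut edges (S→T): {(1,7), (2,7), (4,6), (10,6)} total cap 68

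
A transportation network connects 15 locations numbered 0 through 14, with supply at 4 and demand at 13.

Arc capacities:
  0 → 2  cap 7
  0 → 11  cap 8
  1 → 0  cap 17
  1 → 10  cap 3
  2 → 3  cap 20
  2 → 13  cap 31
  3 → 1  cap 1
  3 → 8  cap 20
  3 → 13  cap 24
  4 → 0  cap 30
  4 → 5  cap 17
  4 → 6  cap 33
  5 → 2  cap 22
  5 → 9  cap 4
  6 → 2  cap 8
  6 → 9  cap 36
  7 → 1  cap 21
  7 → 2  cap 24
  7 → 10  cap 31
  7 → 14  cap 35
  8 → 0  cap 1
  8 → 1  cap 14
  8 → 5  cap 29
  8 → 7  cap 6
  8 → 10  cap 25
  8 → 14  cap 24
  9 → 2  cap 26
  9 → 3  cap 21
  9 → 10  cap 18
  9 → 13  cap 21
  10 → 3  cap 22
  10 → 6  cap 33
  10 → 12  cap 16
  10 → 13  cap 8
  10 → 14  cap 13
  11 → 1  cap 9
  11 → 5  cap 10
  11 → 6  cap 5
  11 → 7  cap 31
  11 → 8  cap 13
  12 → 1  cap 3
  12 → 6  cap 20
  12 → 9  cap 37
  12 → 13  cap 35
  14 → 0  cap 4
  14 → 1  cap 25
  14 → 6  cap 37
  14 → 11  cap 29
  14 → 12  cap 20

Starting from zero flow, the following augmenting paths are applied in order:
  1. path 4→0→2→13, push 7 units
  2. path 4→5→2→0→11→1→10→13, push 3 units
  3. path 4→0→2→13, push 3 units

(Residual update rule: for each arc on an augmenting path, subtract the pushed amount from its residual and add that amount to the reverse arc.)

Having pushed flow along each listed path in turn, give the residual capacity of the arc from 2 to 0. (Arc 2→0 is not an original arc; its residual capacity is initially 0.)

after path 1 (4→0→2→13, push 7): res(2,0)=7
after path 2 (4→5→2→0→11→1→10→13, push 3): res(2,0)=4
after path 3 (4→0→2→13, push 3): res(2,0)=7

Residual capacity of (2,0): 7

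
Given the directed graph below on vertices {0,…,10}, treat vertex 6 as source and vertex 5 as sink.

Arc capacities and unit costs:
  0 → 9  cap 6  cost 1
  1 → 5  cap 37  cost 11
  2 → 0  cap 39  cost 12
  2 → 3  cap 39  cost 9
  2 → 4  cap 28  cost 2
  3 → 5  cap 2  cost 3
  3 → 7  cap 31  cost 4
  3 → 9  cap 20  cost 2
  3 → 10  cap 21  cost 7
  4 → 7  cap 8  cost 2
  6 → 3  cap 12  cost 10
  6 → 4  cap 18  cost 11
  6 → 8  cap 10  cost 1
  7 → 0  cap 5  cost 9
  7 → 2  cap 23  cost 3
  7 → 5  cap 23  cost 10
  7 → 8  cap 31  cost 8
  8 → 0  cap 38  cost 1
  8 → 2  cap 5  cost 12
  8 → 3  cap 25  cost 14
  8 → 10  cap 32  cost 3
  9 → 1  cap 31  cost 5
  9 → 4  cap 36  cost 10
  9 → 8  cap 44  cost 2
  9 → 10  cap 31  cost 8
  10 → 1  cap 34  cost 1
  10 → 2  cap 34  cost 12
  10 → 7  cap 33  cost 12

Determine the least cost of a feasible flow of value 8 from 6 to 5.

Minimum cost for 8 units: 122

shortest-cost path #1: 6→3→5 push 2 @ unit cost 13 (adds 26)
shortest-cost path #2: 6→8→10→1→5 push 6 @ unit cost 16 (adds 96)
total cost = 122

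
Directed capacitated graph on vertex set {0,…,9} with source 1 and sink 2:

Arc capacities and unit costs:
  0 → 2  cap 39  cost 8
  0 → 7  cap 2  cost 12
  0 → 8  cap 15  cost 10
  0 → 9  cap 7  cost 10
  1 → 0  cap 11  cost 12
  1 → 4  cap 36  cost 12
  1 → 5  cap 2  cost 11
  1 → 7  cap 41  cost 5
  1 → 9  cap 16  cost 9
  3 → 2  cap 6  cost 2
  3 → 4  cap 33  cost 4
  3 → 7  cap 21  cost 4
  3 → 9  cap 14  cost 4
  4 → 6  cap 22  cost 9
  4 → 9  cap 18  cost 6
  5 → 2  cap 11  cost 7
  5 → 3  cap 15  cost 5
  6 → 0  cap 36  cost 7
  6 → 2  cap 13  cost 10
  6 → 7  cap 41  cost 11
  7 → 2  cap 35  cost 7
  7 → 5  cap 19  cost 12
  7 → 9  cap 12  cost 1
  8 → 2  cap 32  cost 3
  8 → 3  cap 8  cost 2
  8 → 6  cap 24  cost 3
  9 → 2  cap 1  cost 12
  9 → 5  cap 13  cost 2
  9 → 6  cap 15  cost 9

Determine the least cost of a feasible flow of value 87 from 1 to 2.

Minimum cost for 87 units: 1712

shortest-cost path #1: 1→7→2 push 35 @ unit cost 12 (adds 420)
shortest-cost path #2: 1→7→9→5→2 push 6 @ unit cost 15 (adds 90)
shortest-cost path #3: 1→5→2 push 2 @ unit cost 18 (adds 36)
shortest-cost path #4: 1→9→5→2 push 3 @ unit cost 18 (adds 54)
shortest-cost path #5: 1→9→5→3→2 push 4 @ unit cost 18 (adds 72)
shortest-cost path #6: 1→0→2 push 11 @ unit cost 20 (adds 220)
shortest-cost path #7: 1→9→2 push 1 @ unit cost 21 (adds 21)
shortest-cost path #8: 1→9→7→5→3→2 push 2 @ unit cost 27 (adds 54)
shortest-cost path #9: 1→9→6→2 push 6 @ unit cost 28 (adds 168)
shortest-cost path #10: 1→4→6→2 push 7 @ unit cost 31 (adds 217)
shortest-cost path #11: 1→4→6→0→2 push 10 @ unit cost 36 (adds 360)
total cost = 1712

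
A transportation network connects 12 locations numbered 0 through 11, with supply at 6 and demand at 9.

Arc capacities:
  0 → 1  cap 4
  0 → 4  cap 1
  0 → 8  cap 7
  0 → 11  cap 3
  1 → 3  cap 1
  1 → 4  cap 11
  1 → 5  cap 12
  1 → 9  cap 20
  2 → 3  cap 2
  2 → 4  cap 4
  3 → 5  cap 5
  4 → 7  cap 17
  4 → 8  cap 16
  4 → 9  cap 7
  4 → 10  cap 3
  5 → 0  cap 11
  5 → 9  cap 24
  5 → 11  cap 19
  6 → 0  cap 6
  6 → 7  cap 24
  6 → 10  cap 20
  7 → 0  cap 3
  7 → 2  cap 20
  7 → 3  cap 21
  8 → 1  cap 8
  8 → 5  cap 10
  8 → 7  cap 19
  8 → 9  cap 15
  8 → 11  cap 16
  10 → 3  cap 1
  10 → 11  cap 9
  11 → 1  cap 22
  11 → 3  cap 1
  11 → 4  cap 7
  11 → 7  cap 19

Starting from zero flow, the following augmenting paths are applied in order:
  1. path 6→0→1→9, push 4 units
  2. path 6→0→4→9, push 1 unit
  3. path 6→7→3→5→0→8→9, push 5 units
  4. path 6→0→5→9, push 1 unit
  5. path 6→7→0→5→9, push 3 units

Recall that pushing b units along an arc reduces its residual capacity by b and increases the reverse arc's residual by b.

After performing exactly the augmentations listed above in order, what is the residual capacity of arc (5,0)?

Residual capacity of (5,0): 10

after path 1 (6→0→1→9, push 4): res(5,0)=11
after path 2 (6→0→4→9, push 1): res(5,0)=11
after path 3 (6→7→3→5→0→8→9, push 5): res(5,0)=6
after path 4 (6→0→5→9, push 1): res(5,0)=7
after path 5 (6→7→0→5→9, push 3): res(5,0)=10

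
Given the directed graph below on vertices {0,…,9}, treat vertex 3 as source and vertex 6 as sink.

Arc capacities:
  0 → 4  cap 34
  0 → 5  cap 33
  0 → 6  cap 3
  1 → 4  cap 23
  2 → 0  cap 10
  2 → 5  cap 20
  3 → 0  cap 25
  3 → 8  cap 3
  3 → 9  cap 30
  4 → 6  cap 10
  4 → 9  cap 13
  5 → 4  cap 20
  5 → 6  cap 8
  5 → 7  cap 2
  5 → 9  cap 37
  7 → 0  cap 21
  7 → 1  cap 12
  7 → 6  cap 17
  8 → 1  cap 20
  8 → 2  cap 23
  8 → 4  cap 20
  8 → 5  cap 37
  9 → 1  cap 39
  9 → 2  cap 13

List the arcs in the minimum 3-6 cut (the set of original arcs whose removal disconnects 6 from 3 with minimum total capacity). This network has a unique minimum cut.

Min-cut arcs: {(0,6), (4,6), (5,6), (5,7)} (total capacity 23)

augment #1: 3→0→6 push 3
augment #2: 3→0→4→6 push 10
augment #3: 3→0→5→6 push 8
augment #4: 3→0→5→7→6 push 2
max flow = 23; residual-reachable set from 3 gives S-side
cut edges (S→T): {(0,6), (4,6), (5,6), (5,7)} total cap 23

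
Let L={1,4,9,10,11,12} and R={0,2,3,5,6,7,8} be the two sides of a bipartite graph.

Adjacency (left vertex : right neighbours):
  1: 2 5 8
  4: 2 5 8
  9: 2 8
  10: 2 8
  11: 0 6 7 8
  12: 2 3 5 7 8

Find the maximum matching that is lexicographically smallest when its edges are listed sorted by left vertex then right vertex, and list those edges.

|M| = 5 (so the lex-smallest maximum matching has 5 edges)
process left vertices in ascending order; for each, take the smallest-labelled available neighbour that still permits 5 edges overall, or leave it unmatched if none does
lex-smallest matching: {1-2, 4-5, 9-8, 11-0, 12-3}

Lex-smallest maximum matching: {(1,2), (4,5), (9,8), (11,0), (12,3)}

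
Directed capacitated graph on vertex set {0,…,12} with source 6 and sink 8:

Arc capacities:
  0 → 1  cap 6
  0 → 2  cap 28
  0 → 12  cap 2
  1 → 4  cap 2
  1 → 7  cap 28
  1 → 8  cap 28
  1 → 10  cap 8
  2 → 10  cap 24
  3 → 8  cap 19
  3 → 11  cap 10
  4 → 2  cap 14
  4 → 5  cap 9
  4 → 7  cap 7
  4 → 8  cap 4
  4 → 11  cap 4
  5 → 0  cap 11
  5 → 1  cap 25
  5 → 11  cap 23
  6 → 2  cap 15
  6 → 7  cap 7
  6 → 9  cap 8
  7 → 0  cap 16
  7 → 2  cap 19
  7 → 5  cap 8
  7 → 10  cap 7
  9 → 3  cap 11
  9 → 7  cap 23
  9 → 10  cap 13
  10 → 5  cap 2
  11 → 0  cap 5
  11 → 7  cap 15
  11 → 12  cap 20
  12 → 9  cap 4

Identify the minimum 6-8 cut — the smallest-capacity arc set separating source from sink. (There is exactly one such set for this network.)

augment #1: 6→9→3→8 push 8
augment #2: 6→7→0→1→8 push 6
augment #3: 6→7→5→1→8 push 1
augment #4: 6→2→10→5→1→8 push 2
max flow = 17; residual-reachable set from 6 gives S-side
cut edges (S→T): {(6,7), (6,9), (10,5)} total cap 17

Min-cut arcs: {(6,7), (6,9), (10,5)} (total capacity 17)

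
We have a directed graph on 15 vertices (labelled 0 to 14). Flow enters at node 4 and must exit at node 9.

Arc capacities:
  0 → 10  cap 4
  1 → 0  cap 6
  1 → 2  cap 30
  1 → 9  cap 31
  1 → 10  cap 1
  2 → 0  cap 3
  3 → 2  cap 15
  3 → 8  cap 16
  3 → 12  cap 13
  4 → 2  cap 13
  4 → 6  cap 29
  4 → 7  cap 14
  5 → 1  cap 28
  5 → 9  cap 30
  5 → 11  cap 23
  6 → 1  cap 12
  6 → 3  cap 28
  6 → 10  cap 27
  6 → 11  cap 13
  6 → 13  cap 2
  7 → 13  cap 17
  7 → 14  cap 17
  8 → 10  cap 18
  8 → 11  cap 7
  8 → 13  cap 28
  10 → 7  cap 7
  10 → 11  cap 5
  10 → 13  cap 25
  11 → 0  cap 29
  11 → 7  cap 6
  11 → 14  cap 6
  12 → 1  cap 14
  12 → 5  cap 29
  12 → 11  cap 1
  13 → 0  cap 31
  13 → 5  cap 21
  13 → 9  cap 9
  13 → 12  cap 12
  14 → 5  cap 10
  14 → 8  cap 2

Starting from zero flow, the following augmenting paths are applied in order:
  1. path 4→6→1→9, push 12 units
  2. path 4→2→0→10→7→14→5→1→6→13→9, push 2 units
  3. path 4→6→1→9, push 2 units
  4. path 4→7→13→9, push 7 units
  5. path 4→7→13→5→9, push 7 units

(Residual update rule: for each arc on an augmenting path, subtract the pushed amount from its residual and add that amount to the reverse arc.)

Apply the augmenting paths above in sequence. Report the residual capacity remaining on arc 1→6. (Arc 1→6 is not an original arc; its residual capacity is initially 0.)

Residual capacity of (1,6): 12

after path 1 (4→6→1→9, push 12): res(1,6)=12
after path 2 (4→2→0→10→7→14→5→1→6→13→9, push 2): res(1,6)=10
after path 3 (4→6→1→9, push 2): res(1,6)=12
after path 4 (4→7→13→9, push 7): res(1,6)=12
after path 5 (4→7→13→5→9, push 7): res(1,6)=12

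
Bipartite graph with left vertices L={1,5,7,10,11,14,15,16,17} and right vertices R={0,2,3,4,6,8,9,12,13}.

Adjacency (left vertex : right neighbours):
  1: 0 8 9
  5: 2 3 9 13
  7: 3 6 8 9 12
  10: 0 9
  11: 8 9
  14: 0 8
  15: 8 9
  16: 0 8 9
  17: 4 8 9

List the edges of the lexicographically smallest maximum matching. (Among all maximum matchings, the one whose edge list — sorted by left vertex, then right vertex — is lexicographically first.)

|M| = 6 (so the lex-smallest maximum matching has 6 edges)
process left vertices in ascending order; for each, take the smallest-labelled available neighbour that still permits 6 edges overall, or leave it unmatched if none does
lex-smallest matching: {1-0, 5-2, 7-3, 10-9, 11-8, 17-4}

Lex-smallest maximum matching: {(1,0), (5,2), (7,3), (10,9), (11,8), (17,4)}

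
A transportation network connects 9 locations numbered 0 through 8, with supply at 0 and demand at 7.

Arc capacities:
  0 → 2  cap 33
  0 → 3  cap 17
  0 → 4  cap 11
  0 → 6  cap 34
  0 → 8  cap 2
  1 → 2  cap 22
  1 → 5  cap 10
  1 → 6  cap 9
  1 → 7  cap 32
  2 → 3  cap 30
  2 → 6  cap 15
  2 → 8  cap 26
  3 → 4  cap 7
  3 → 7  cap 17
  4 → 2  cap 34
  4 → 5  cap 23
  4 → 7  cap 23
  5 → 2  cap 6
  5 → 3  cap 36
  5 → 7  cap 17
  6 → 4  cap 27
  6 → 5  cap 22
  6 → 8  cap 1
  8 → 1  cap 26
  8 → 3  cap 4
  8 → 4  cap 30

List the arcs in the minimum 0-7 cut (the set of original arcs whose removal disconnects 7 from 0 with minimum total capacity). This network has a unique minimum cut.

augment #1: 0→3→7 push 17
augment #2: 0→4→7 push 11
augment #3: 0→6→4→7 push 12
augment #4: 0→6→5→7 push 17
augment #5: 0→8→1→7 push 2
augment #6: 0→2→8→1→7 push 24
max flow = 83; residual-reachable set from 0 gives S-side
cut edges (S→T): {(3,7), (4,7), (5,7), (8,1)} total cap 83

Min-cut arcs: {(3,7), (4,7), (5,7), (8,1)} (total capacity 83)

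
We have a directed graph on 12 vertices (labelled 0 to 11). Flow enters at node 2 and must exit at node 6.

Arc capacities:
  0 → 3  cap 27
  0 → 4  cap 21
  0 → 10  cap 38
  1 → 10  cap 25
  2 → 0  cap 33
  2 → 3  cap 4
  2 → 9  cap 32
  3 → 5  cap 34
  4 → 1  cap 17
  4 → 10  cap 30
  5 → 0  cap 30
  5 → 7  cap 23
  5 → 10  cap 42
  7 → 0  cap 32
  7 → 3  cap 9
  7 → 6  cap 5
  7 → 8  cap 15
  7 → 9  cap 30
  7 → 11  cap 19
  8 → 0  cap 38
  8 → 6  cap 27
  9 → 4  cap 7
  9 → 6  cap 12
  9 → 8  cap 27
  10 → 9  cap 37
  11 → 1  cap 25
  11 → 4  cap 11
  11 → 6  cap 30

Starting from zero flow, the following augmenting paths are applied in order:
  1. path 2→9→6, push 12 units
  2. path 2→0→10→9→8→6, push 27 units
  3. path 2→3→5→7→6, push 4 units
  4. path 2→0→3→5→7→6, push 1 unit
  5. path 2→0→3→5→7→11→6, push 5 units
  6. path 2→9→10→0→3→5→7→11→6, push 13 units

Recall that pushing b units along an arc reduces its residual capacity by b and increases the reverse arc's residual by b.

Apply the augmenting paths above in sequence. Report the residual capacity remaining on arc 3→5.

Residual capacity of (3,5): 11

after path 1 (2→9→6, push 12): res(3,5)=34
after path 2 (2→0→10→9→8→6, push 27): res(3,5)=34
after path 3 (2→3→5→7→6, push 4): res(3,5)=30
after path 4 (2→0→3→5→7→6, push 1): res(3,5)=29
after path 5 (2→0→3→5→7→11→6, push 5): res(3,5)=24
after path 6 (2→9→10→0→3→5→7→11→6, push 13): res(3,5)=11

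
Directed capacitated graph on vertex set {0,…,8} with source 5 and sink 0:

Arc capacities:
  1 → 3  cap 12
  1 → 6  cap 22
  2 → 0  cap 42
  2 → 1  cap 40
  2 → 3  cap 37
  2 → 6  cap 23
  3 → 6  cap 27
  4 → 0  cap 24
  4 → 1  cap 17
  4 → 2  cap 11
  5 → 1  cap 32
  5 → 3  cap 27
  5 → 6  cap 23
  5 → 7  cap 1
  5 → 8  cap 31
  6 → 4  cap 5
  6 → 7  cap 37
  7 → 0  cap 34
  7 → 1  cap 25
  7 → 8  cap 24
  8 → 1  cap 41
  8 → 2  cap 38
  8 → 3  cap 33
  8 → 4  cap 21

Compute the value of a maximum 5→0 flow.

Maximum flow value: 74

augment #1: 5→7→0 bottleneck 1, total now 1
augment #2: 5→6→4→0 bottleneck 5, total now 6
augment #3: 5→6→7→0 bottleneck 18, total now 24
augment #4: 5→8→2→0 bottleneck 31, total now 55
augment #5: 5→1→6→7→0 bottleneck 15, total now 70
augment #6: 5→1→6→7→8→2→0 bottleneck 4, total now 74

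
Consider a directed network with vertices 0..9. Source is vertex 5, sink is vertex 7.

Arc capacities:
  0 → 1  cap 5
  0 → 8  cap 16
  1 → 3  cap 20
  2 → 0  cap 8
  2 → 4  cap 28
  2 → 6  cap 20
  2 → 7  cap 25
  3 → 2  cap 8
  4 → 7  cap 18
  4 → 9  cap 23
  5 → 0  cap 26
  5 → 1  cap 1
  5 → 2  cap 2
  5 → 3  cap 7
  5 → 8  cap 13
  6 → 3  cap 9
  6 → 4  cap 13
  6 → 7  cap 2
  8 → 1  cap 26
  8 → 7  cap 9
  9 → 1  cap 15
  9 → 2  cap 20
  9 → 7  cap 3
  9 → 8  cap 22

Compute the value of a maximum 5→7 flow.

Maximum flow value: 19

augment #1: 5→2→7 bottleneck 2, total now 2
augment #2: 5→8→7 bottleneck 9, total now 11
augment #3: 5→3→2→7 bottleneck 7, total now 18
augment #4: 5→1→3→2→7 bottleneck 1, total now 19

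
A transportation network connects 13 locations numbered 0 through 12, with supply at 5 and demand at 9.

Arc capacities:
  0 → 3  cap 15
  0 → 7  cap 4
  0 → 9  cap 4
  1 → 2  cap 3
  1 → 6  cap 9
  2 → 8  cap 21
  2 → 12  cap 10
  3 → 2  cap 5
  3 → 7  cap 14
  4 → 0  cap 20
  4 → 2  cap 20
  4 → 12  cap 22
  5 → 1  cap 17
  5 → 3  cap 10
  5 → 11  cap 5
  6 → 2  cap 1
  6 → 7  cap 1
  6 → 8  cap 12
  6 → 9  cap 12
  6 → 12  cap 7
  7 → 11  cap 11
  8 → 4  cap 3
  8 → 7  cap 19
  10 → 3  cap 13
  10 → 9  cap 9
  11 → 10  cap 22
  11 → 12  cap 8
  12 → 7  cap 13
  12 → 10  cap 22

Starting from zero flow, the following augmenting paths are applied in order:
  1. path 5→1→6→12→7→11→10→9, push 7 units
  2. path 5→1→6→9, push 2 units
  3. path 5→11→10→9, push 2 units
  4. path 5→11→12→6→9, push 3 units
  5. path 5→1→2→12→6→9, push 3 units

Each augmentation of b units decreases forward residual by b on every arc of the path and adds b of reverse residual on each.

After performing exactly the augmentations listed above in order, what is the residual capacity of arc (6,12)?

Residual capacity of (6,12): 6

after path 1 (5→1→6→12→7→11→10→9, push 7): res(6,12)=0
after path 2 (5→1→6→9, push 2): res(6,12)=0
after path 3 (5→11→10→9, push 2): res(6,12)=0
after path 4 (5→11→12→6→9, push 3): res(6,12)=3
after path 5 (5→1→2→12→6→9, push 3): res(6,12)=6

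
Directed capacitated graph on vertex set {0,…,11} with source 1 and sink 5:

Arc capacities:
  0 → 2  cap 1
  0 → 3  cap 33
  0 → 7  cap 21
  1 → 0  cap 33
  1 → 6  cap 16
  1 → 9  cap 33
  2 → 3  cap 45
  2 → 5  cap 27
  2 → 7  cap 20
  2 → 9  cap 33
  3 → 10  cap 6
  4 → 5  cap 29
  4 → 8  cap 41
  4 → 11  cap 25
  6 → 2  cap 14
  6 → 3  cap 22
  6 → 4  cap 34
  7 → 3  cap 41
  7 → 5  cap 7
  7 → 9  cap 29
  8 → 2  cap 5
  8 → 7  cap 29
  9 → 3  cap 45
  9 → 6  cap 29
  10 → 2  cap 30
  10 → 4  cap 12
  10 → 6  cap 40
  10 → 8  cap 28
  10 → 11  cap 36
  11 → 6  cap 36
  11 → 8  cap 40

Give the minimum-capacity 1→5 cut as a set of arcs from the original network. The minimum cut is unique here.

augment #1: 1→0→2→5 push 1
augment #2: 1→0→7→5 push 7
augment #3: 1→6→2→5 push 14
augment #4: 1→6→4→5 push 2
augment #5: 1→9→6→4→5 push 27
augment #6: 1→0→3→10→2→5 push 6
augment #7: 1→9→6→4→8→2→5 push 2
max flow = 59; residual-reachable set from 1 gives S-side
cut edges (S→T): {(0,2), (1,6), (3,10), (7,5), (9,6)} total cap 59

Min-cut arcs: {(0,2), (1,6), (3,10), (7,5), (9,6)} (total capacity 59)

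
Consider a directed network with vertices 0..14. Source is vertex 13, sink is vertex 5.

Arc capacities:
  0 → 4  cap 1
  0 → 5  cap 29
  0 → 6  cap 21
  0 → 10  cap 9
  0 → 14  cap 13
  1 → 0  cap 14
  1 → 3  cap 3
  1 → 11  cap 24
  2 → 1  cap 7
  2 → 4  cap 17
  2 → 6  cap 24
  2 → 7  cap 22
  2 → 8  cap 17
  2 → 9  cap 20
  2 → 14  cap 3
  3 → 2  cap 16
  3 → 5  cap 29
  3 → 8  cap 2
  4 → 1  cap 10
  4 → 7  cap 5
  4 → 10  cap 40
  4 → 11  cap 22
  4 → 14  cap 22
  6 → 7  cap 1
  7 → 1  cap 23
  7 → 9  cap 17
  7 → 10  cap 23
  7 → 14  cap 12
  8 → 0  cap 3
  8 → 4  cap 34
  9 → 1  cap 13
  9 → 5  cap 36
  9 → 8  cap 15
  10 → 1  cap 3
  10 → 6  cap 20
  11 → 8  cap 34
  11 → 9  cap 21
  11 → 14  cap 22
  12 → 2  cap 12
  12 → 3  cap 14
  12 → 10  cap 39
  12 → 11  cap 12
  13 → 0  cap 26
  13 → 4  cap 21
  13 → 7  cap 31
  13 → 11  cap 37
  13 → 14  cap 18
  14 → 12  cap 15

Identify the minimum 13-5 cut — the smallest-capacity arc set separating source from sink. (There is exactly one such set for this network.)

augment #1: 13→0→5 push 26
augment #2: 13→7→9→5 push 17
augment #3: 13→11→9→5 push 19
augment #4: 13→4→1→0→5 push 3
augment #5: 13→4→1→3→5 push 3
augment #6: 13→14→12→3→5 push 14
max flow = 82; residual-reachable set from 13 gives S-side
cut edges (S→T): {(0,5), (1,3), (9,5), (12,3)} total cap 82

Min-cut arcs: {(0,5), (1,3), (9,5), (12,3)} (total capacity 82)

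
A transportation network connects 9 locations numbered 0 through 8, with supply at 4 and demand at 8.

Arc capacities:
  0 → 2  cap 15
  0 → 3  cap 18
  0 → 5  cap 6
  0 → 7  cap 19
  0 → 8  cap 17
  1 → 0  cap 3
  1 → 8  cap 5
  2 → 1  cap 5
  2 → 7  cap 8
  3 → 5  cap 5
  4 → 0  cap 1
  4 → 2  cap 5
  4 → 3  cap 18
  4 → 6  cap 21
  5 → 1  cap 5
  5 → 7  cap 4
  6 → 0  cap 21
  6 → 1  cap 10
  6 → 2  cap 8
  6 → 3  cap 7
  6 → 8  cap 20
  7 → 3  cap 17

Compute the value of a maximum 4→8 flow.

Maximum flow value: 30

augment #1: 4→0→8 bottleneck 1, total now 1
augment #2: 4→6→8 bottleneck 20, total now 21
augment #3: 4→2→1→8 bottleneck 5, total now 26
augment #4: 4→6→0→8 bottleneck 1, total now 27
augment #5: 4→3→5→1→0→8 bottleneck 3, total now 30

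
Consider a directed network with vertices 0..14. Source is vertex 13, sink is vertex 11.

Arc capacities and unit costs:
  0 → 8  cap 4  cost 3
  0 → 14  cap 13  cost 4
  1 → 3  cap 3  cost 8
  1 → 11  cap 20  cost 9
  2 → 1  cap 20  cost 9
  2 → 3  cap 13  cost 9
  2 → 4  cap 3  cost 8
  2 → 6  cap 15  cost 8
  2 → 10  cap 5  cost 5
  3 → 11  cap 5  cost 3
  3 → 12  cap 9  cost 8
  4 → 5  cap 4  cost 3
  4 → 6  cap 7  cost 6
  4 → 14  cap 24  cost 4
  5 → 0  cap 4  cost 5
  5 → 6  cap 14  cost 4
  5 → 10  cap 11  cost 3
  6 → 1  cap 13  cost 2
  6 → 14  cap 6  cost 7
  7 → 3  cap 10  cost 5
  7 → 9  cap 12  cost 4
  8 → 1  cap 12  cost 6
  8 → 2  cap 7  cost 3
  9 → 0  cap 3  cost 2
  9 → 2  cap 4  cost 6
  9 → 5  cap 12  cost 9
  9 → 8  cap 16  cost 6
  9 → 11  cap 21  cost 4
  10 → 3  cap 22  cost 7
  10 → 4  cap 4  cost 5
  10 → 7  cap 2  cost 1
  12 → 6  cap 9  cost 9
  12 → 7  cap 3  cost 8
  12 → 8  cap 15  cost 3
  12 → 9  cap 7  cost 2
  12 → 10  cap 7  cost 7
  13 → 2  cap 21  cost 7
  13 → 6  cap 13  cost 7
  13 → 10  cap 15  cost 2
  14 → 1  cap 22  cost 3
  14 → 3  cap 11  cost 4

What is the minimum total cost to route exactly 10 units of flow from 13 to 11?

shortest-cost path #1: 13→10→7→9→11 push 2 @ unit cost 11 (adds 22)
shortest-cost path #2: 13→10→3→11 push 5 @ unit cost 12 (adds 60)
shortest-cost path #3: 13→6→1→11 push 3 @ unit cost 18 (adds 54)
total cost = 136

Minimum cost for 10 units: 136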